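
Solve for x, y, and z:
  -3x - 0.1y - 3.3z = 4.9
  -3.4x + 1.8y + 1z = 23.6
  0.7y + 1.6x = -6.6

Row-reduce the augmented matrix:
R1 ← R1 / (-3).
R2 ← R2 + 17/5·R1.
R3 ← R3 − 8/5·R1.
R2 ← R2 / (287/150).
R1 ← R1 − 1/30·R2.
R3 ← R3 − 97/150·R2.
R3 ← R3 / (-9649/2870).
R1 ← R1 − 292/287·R3.
R2 ← R2 − 711/287·R3.
Reading off the reduced rows gives x = -5, y = 2, z = 3.

x = -5, y = 2, z = 3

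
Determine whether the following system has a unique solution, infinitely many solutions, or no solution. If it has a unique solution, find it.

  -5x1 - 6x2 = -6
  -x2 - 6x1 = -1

Row-reduce the augmented matrix:
R1 ← R1 / (-5).
R2 ← R2 + 6·R1.
R2 ← R2 / (31/5).
R1 ← R1 − 6/5·R2.
Reading off the reduced rows gives x1 = 0, x2 = 1.

x1 = 0, x2 = 1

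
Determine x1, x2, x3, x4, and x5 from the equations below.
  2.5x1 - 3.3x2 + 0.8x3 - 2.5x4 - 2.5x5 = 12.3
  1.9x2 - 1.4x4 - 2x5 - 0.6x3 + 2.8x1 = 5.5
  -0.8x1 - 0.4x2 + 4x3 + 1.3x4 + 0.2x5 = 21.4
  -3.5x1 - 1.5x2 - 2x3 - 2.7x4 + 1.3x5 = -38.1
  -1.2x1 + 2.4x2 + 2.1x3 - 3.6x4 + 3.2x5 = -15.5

x1 = 5, x2 = -1, x3 = 5, x4 = 4, x5 = -1

Row-reduce the augmented matrix:
R1 ← R1 / (5/2).
R2 ← R2 − 14/5·R1.
R3 ← R3 + 4/5·R1.
R4 ← R4 + 7/2·R1.
R5 ← R5 + 6/5·R1.
R2 ← R2 / (1399/250).
R1 ← R1 + 33/25·R2.
R3 ← R3 + 182/125·R2.
R4 ← R4 + 153/25·R2.
R5 ← R5 − 102/125·R2.
R3 ← R3 / (27048/6995).
R1 ← R1 + 46/1399·R3.
R2 ← R2 + 374/1399·R3.
R4 ← R4 + 3520/1399·R3.
R5 ← R5 − 37803/13990·R3.
R4 ← R4 / (-69421/16905).
R1 ← R1 + 779/1176·R4.
R2 ← R2 − 8383/27048·R4.
R3 ← R3 − 12091/54096·R4.
R5 ← R5 + 1011253/180320·R4.
R5 ← R5 / (9585643/2221472).
R1 ← R1 + 310867/555368·R5.
R2 ← R2 + 1879/555368·R5.
R3 ← R3 + 208083/1110736·R5.
R4 ← R4 − 26711/69421·R5.
Reading off the reduced rows gives x1 = 5, x2 = -1, x3 = 5, x4 = 4, x5 = -1.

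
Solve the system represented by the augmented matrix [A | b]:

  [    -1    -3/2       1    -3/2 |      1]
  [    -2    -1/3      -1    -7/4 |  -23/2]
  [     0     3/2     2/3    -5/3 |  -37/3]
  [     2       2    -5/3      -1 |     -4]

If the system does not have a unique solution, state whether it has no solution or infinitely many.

x_1 = 5, x_2 = -6, x_3 = 0, x_4 = 2

Row-reduce the augmented matrix:
R1 ← R1 / (-1).
R2 ← R2 + 2·R1.
R4 ← R4 − 2·R1.
R2 ← R2 / (8/3).
R1 ← R1 − 3/2·R2.
R3 ← R3 − 3/2·R2.
R4 ← R4 + 1·R2.
R3 ← R3 / (113/48).
R1 ← R1 − 11/16·R3.
R2 ← R2 + 9/8·R3.
R4 ← R4 + 19/24·R3.
R4 ← R4 / (-5869/1356).
R1 ← R1 − 673/452·R4.
R2 ← R2 + 75/113·R4.
R3 ← R3 + 455/452·R4.
Reading off the reduced rows gives x_1 = 5, x_2 = -6, x_3 = 0, x_4 = 2.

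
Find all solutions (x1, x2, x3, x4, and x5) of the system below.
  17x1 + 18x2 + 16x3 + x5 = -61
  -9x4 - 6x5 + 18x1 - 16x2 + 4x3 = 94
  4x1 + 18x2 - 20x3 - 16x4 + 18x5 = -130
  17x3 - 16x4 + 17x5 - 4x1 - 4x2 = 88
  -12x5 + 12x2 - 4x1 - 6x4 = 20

Row-reduce the augmented matrix:
R1 ← R1 / (17).
R2 ← R2 − 18·R1.
R3 ← R3 − 4·R1.
R4 ← R4 + 4·R1.
R5 ← R5 + 4·R1.
R2 ← R2 / (-596/17).
R1 ← R1 − 18/17·R2.
R3 ← R3 − 234/17·R2.
R4 ← R4 − 4/17·R2.
R5 ← R5 − 276/17·R2.
R3 ← R3 / (-4298/149).
R1 ← R1 − 82/149·R3.
R2 ← R2 − 55/149·R3.
R4 ← R4 − 3081/149·R3.
R5 ← R5 + 332/149·R3.
R4 ← R4 / (-258421/8596).
R1 ← R1 + 1385/2149·R4.
R2 ← R2 − 29/4298·R4.
R3 ← R3 − 5821/8596·R4.
R5 ← R5 + 18608/2149·R4.
R5 ← R5 / (-6263596/258421).
R1 ← R1 + 120733/258421·R5.
R2 ← R2 − 103233/258421·R5.
R3 ← R3 − 28293/258421·R5.
R4 ← R4 + 240136/258421·R5.
Reading off the reduced rows gives x1 = -2, x2 = -4, x3 = 3, x4 = -4, x5 = -3.

x1 = -2, x2 = -4, x3 = 3, x4 = -4, x5 = -3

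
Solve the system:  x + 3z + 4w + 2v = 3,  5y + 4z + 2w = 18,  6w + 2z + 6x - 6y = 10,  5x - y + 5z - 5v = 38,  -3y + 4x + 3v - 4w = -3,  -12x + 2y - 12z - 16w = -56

x = 3, y = 2, z = 2, w = 0, v = -3

Row-reduce the augmented matrix:
R3 ← R3 − 6·R1.
R4 ← R4 − 5·R1.
R5 ← R5 − 4·R1.
R6 ← R6 + 12·R1.
R2 ← R2 / (5).
R3 ← R3 + 6·R2.
R4 ← R4 + 1·R2.
R5 ← R5 + 3·R2.
R6 ← R6 − 2·R2.
R3 ← R3 / (-56/5).
R1 ← R1 − 3·R3.
R2 ← R2 − 4/5·R3.
R4 ← R4 + 46/5·R3.
R5 ← R5 + 48/5·R3.
R6 ← R6 − 112/5·R3.
R4 ← R4 / (-95/14).
R1 ← R1 + 5/28·R4.
R2 ← R2 + 5/7·R4.
R3 ← R3 − 39/28·R4.
R5 ← R5 + 38/7·R4.
R5 ← R5 / (47/5).
R1 ← R1 + 41/38·R5.
R2 ← R2 + 6/19·R5.
R3 ← R3 − 3/190·R5.
R4 ← R4 − 72/95·R5.
R6 reduces to 0 = 0, so the extra equation is consistent.
Reading off the reduced rows gives x = 3, y = 2, z = 2, w = 0, v = -3.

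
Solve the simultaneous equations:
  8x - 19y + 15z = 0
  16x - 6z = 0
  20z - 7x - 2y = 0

x = 0, y = 0, z = 0

Row-reduce the augmented matrix:
R1 ← R1 / (8).
R2 ← R2 − 16·R1.
R3 ← R3 + 7·R1.
R2 ← R2 / (38).
R1 ← R1 + 19/8·R2.
R3 ← R3 + 149/8·R2.
R3 ← R3 / (2353/152).
R1 ← R1 + 3/8·R3.
R2 ← R2 + 18/19·R3.
Reading off the reduced rows gives x = 0, y = 0, z = 0.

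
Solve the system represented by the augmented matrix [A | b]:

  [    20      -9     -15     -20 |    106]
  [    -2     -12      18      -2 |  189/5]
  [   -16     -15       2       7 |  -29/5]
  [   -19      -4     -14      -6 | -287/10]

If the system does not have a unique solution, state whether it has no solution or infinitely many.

Row-reduce the augmented matrix:
R1 ← R1 / (20).
R2 ← R2 + 2·R1.
R3 ← R3 + 16·R1.
R4 ← R4 + 19·R1.
R2 ← R2 / (-129/10).
R1 ← R1 + 9/20·R2.
R3 ← R3 + 111/5·R2.
R4 ← R4 + 251/20·R2.
R3 ← R3 / (-1651/43).
R1 ← R1 + 57/43·R3.
R2 ← R2 + 55/43·R3.
R4 ← R4 + 1905/43·R3.
R4 ← R4 / (-56/3).
R1 ← R1 + 100/127·R4.
R2 ← R2 − 145/381·R4.
R3 ← R3 − 7/127·R4.
Reading off the reduced rows gives x_1 = 5/2, x_2 = -3, x_3 = 1/5, x_4 = -8/5.

x_1 = 5/2, x_2 = -3, x_3 = 1/5, x_4 = -8/5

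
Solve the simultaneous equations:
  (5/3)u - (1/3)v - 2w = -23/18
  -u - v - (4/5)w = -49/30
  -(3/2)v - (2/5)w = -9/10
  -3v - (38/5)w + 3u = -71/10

Row-reduce the augmented matrix:
R1 ← R1 / (5/3).
R2 ← R2 + 1·R1.
R4 ← R4 − 3·R1.
R2 ← R2 / (-6/5).
R1 ← R1 + 1/5·R2.
R3 ← R3 + 3/2·R2.
R4 ← R4 + 12/5·R2.
R3 ← R3 / (21/10).
R1 ← R1 + 13/15·R3.
R2 ← R2 − 5/3·R3.
R4 reduces to 0 = 0, so the extra equation is consistent.
Reading off the reduced rows gives u = 1/2, v = 1/3, w = 1.

u = 1/2, v = 1/3, w = 1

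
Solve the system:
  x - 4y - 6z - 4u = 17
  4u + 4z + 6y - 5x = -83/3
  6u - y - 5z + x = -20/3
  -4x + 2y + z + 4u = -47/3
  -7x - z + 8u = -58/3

x = 1, y = -3, z = 1/3, u = -3/2

Row-reduce the augmented matrix:
R2 ← R2 + 5·R1.
R3 ← R3 − 1·R1.
R4 ← R4 + 4·R1.
R5 ← R5 + 7·R1.
R2 ← R2 / (-14).
R1 ← R1 + 4·R2.
R3 ← R3 − 3·R2.
R4 ← R4 + 14·R2.
R5 ← R5 + 28·R2.
R3 ← R3 / (-32/7).
R1 ← R1 − 10/7·R3.
R2 ← R2 − 13/7·R3.
R4 ← R4 − 3·R3.
R5 ← R5 − 9·R3.
R4 ← R4 / (133/16).
R1 ← R1 − 21/8·R4.
R2 ← R2 − 61/16·R4.
R3 ← R3 + 23/16·R4.
R5 ← R5 − 399/16·R4.
R5 reduces to 0 = 0, so the extra equation is consistent.
Reading off the reduced rows gives x = 1, y = -3, z = 1/3, u = -3/2.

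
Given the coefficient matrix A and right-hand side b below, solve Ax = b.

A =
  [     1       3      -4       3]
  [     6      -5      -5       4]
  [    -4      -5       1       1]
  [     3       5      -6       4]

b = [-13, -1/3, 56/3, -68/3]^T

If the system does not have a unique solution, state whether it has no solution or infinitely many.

x_1 = -1, x_2 = -7/3, x_3 = 2, x_4 = 1

Row-reduce the augmented matrix:
R2 ← R2 − 6·R1.
R3 ← R3 + 4·R1.
R4 ← R4 − 3·R1.
R2 ← R2 / (-23).
R1 ← R1 − 3·R2.
R3 ← R3 − 7·R2.
R4 ← R4 + 4·R2.
R3 ← R3 / (-212/23).
R1 ← R1 + 35/23·R3.
R2 ← R2 + 19/23·R3.
R4 ← R4 − 62/23·R3.
R4 ← R4 / (-1/106).
R1 ← R1 + 57/212·R4.
R2 ← R2 + 37/212·R4.
R3 ← R3 + 201/212·R4.
Reading off the reduced rows gives x_1 = -1, x_2 = -7/3, x_3 = 2, x_4 = 1.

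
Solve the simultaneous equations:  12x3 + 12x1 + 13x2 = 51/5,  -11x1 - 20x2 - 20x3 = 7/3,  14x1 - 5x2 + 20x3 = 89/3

Row-reduce the augmented matrix:
R1 ← R1 / (12).
R2 ← R2 + 11·R1.
R3 ← R3 − 14·R1.
R2 ← R2 / (-97/12).
R1 ← R1 − 13/12·R2.
R3 ← R3 + 121/6·R2.
R3 ← R3 / (2760/97).
R1 ← R1 + 20/97·R3.
R2 ← R2 − 108/97·R3.
Reading off the reduced rows gives x1 = 7/3, x2 = -1, x3 = -2/5.

x1 = 7/3, x2 = -1, x3 = -2/5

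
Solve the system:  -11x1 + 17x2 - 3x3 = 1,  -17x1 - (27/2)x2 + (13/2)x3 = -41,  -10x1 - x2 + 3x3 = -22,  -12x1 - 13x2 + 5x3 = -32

no solution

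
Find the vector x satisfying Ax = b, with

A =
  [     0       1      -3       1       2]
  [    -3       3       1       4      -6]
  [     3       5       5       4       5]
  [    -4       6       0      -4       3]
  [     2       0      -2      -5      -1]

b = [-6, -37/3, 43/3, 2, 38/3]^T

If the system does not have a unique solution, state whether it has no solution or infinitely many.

x_1 = 3, x_2 = 1, x_3 = 5/3, x_4 = -2, x_5 = 0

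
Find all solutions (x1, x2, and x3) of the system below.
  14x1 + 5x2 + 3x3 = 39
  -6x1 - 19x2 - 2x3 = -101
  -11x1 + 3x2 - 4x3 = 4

x1 = 1, x2 = 5, x3 = 0

Row-reduce the augmented matrix:
R1 ← R1 / (14).
R2 ← R2 + 6·R1.
R3 ← R3 + 11·R1.
R2 ← R2 / (-118/7).
R1 ← R1 − 5/14·R2.
R3 ← R3 − 97/14·R2.
R3 ← R3 / (-457/236).
R1 ← R1 − 47/236·R3.
R2 ← R2 − 5/118·R3.
Reading off the reduced rows gives x1 = 1, x2 = 5, x3 = 0.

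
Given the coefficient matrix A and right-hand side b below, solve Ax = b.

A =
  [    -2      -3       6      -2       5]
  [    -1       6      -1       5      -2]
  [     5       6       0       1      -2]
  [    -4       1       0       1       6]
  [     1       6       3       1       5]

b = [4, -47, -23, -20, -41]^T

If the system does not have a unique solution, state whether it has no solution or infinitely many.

Row-reduce the augmented matrix:
R1 ← R1 / (-2).
R2 ← R2 + 1·R1.
R3 ← R3 − 5·R1.
R4 ← R4 + 4·R1.
R5 ← R5 − 1·R1.
R2 ← R2 / (15/2).
R1 ← R1 − 3/2·R2.
R3 ← R3 + 3/2·R2.
R4 ← R4 − 7·R2.
R5 ← R5 − 9/2·R2.
R3 ← R3 / (71/5).
R1 ← R1 + 11/5·R3.
R2 ← R2 + 8/15·R3.
R4 ← R4 + 124/15·R3.
R5 ← R5 − 42/5·R3.
R4 ← R4 / (-475/213).
R1 ← R1 + 45/71·R4.
R2 ← R2 − 148/213·R4.
R3 ← R3 + 14/71·R4.
R5 ← R5 + 138/71·R4.
R5 ← R5 / (-249/475).
R1 ← R1 + 167/95·R5.
R2 ← R2 − 743/475·R5.
R3 ← R3 − 78/475·R5.
R4 ← R4 + 1233/475·R5.
Reading off the reduced rows gives x_1 = 3, x_2 = -6, x_3 = -2, x_4 = -2, x_5 = 0.

x_1 = 3, x_2 = -6, x_3 = -2, x_4 = -2, x_5 = 0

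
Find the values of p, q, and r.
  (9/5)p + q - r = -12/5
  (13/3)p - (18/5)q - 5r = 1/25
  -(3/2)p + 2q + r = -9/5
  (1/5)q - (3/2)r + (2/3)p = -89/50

p = 0, q = -7/5, r = 1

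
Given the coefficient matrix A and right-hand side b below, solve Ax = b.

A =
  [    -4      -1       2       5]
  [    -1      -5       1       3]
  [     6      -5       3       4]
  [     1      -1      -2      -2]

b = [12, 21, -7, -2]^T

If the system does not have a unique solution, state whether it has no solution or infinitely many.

x_1 = -5, x_2 = -5, x_3 = 6, x_4 = -5

Row-reduce the augmented matrix:
R1 ← R1 / (-4).
R2 ← R2 + 1·R1.
R3 ← R3 − 6·R1.
R4 ← R4 − 1·R1.
R2 ← R2 / (-19/4).
R1 ← R1 − 1/4·R2.
R3 ← R3 + 13/2·R2.
R4 ← R4 + 5/4·R2.
R3 ← R3 / (101/19).
R1 ← R1 + 9/19·R3.
R2 ← R2 + 2/19·R3.
R4 ← R4 + 31/19·R3.
R4 ← R4 / (160/101).
R1 ← R1 + 35/101·R4.
R2 ← R2 + 19/101·R4.
R3 ← R3 − 173/101·R4.
Reading off the reduced rows gives x_1 = -5, x_2 = -5, x_3 = 6, x_4 = -5.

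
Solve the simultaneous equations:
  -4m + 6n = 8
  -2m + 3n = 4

infinitely many solutions

Row-reduce:
R1 ← R1 / (-4).
R2 ← R2 + 2·R1.
Rank is 1 with 2 unknowns, leaving n free.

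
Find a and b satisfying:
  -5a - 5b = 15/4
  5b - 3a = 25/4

a = -5/4, b = 1/2

Row-reduce the augmented matrix:
R1 ← R1 / (-5).
R2 ← R2 + 3·R1.
R2 ← R2 / (8).
R1 ← R1 − 1·R2.
Reading off the reduced rows gives a = -5/4, b = 1/2.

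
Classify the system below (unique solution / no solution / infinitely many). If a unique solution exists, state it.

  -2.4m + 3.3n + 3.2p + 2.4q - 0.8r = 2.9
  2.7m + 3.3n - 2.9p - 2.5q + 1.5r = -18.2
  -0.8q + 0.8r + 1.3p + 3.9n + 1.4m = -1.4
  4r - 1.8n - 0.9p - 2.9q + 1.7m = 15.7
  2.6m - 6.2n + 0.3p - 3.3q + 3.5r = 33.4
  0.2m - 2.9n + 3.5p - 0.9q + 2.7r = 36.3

m = 1, n = -3, p = 5, q = 1, r = 4

Row-reduce the augmented matrix:
R1 ← R1 / (-12/5).
R2 ← R2 − 27/10·R1.
R3 ← R3 − 7/5·R1.
R4 ← R4 − 17/10·R1.
R5 ← R5 − 13/5·R1.
R6 ← R6 − 1/5·R1.
R2 ← R2 / (561/80).
R1 ← R1 + 11/8·R2.
R3 ← R3 − 233/40·R2.
R4 ← R4 − 43/80·R2.
R5 ← R5 + 21/8·R2.
R6 ← R6 + 21/8·R2.
R3 ← R3 / (14503/5610).
R1 ← R1 + 61/51·R3.
R2 ← R2 − 56/561·R3.
R4 ← R4 − 3683/2805·R3.
R5 ← R5 − 22601/5610·R3.
R6 ← R6 − 22601/5610·R3.
R4 ← R4 / (-104109/72515).
R1 ← R1 + 11023/14503·R4.
R2 ← R2 − 512/43509·R4.
R3 ← R3 − 2434/14503·R4.
R5 ← R5 + 113233/87018·R4.
R6 ← R6 + 113233/87018·R4.
R5 ← R5 / (-38725/1249308).
R1 ← R1 + 304627/208218·R5.
R2 ← R2 − 37600/312327·R5.
R3 ← R3 − 35597/104109·R5.
R4 ← R4 + 503425/208218·R5.
R6 ← R6 + 38725/1249308·R5.
R6 reduces to 0 = 0, so the extra equation is consistent.
Reading off the reduced rows gives m = 1, n = -3, p = 5, q = 1, r = 4.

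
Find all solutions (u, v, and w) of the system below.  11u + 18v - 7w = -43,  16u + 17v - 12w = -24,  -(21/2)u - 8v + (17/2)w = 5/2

Row-reduce:
R1 ← R1 / (11).
R2 ← R2 − 16·R1.
R3 ← R3 + 21/2·R1.
R2 ← R2 / (-101/11).
R1 ← R1 − 18/11·R2.
R3 ← R3 − 101/11·R2.
Rank is 2 with 3 unknowns, leaving w free.

infinitely many solutions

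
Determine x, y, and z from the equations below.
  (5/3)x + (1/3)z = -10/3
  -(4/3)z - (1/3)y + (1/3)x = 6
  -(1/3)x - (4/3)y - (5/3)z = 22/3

Row-reduce the augmented matrix:
R1 ← R1 / (5/3).
R2 ← R2 − 1/3·R1.
R3 ← R3 + 1/3·R1.
R2 ← R2 / (-1/3).
R3 ← R3 + 4/3·R2.
R3 ← R3 / (4).
R1 ← R1 − 1/5·R3.
R2 ← R2 − 21/5·R3.
Reading off the reduced rows gives x = -1, y = 1, z = -5.

x = -1, y = 1, z = -5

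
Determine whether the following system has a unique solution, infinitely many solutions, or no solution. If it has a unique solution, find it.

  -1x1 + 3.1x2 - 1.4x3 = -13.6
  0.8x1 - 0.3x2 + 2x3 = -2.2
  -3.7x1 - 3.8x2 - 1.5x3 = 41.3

x1 = -5, x2 = -6, x3 = 0

Row-reduce the augmented matrix:
R1 ← R1 / (-1).
R2 ← R2 − 4/5·R1.
R3 ← R3 + 37/10·R1.
R2 ← R2 / (109/50).
R1 ← R1 + 31/10·R2.
R3 ← R3 + 1527/100·R2.
R3 ← R3 / (1073/109).
R1 ← R1 − 289/109·R3.
R2 ← R2 − 44/109·R3.
Reading off the reduced rows gives x1 = -5, x2 = -6, x3 = 0.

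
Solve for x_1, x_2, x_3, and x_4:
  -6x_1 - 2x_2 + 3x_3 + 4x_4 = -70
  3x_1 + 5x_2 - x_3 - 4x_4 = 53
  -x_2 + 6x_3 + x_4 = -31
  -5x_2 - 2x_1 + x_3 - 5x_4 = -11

x_1 = 6, x_2 = 3, x_3 = -4, x_4 = -4

Row-reduce the augmented matrix:
R1 ← R1 / (-6).
R2 ← R2 − 3·R1.
R4 ← R4 + 2·R1.
R2 ← R2 / (4).
R1 ← R1 − 1/3·R2.
R3 ← R3 + 1·R2.
R4 ← R4 + 13/3·R2.
R3 ← R3 / (49/8).
R1 ← R1 + 13/24·R3.
R2 ← R2 − 1/8·R3.
R4 ← R4 − 13/24·R3.
R4 ← R4 / (-1256/147).
R1 ← R1 + 67/147·R4.
R2 ← R2 + 25/49·R4.
R3 ← R3 − 4/49·R4.
Reading off the reduced rows gives x_1 = 6, x_2 = 3, x_3 = -4, x_4 = -4.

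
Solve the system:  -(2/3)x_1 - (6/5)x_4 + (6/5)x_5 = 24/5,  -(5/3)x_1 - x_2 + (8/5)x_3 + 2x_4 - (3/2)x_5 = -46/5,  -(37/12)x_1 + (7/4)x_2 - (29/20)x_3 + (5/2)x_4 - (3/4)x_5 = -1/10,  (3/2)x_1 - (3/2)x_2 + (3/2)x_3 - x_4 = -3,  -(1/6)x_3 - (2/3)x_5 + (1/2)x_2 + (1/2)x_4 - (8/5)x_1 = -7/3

infinitely many solutions

Row-reduce:
R1 ← R1 / (-2/3).
R2 ← R2 + 5/3·R1.
R3 ← R3 + 37/12·R1.
R4 ← R4 − 3/2·R1.
R5 ← R5 + 8/5·R1.
R2 ← R2 / (-1).
R3 ← R3 − 7/4·R2.
R4 ← R4 + 3/2·R2.
R5 ← R5 − 1/2·R2.
R3 ← R3 / (27/20).
R2 ← R2 + 8/5·R3.
R4 ← R4 + 9/10·R3.
R5 ← R5 − 19/30·R3.
Swap R4 and R5.
R4 ← R4 / (-1351/675).
R1 ← R1 − 9/5·R4.
R2 ← R2 − 671/45·R4.
R3 ← R3 − 112/9·R4.
Rank is 4 with 5 unknowns, leaving x_5 free.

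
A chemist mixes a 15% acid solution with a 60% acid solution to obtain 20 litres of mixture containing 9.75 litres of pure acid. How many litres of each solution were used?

litres of solution A: 5, litres of solution B: 15

Let a = litres of solution A, b = litres of solution B.
  b + a = 20
  (3/20)a + (3/5)b = 39/4
Row-reduce the augmented matrix:
R2 ← R2 − 3/20·R1.
R2 ← R2 / (9/20).
R1 ← R1 − 1·R2.
Reading off the reduced rows gives a = 5, b = 15.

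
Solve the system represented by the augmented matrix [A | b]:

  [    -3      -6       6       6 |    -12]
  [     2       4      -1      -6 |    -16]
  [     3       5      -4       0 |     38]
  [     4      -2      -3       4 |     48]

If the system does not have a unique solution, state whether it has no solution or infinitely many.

x_1 = 4, x_2 = 2, x_3 = -4, x_4 = 6

Row-reduce the augmented matrix:
R1 ← R1 / (-3).
R2 ← R2 − 2·R1.
R3 ← R3 − 3·R1.
R4 ← R4 − 4·R1.
Swap R2 and R3.
R2 ← R2 / (-1).
R1 ← R1 − 2·R2.
R4 ← R4 + 10·R2.
R3 ← R3 / (3).
R1 ← R1 − 2·R3.
R2 ← R2 + 2·R3.
R4 ← R4 + 15·R3.
R4 ← R4 / (-58).
R1 ← R1 − 34/3·R4.
R2 ← R2 + 22/3·R4.
R3 ← R3 + 2/3·R4.
Reading off the reduced rows gives x_1 = 4, x_2 = 2, x_3 = -4, x_4 = 6.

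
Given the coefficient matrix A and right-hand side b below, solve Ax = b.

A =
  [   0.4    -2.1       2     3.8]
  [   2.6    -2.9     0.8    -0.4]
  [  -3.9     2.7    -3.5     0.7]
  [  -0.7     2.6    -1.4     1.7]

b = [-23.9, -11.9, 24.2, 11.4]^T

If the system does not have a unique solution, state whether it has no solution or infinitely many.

x_1 = 0, x_2 = 3, x_3 = -5, x_4 = -2

Row-reduce the augmented matrix:
R1 ← R1 / (2/5).
R2 ← R2 − 13/5·R1.
R3 ← R3 + 39/10·R1.
R4 ← R4 + 7/10·R1.
R2 ← R2 / (43/4).
R1 ← R1 + 21/4·R2.
R3 ← R3 + 711/40·R2.
R4 ← R4 + 43/40·R2.
R3 ← R3 / (-8971/2150).
R1 ← R1 + 206/215·R3.
R2 ← R2 + 244/215·R3.
R4 ← R4 − 22/25·R3.
R4 ← R4 / (226454/44855).
R1 ← R1 + 17013/8971·R4.
R2 ← R2 + 11790/8971·R4.
R3 ← R3 − 8068/8971·R4.
Reading off the reduced rows gives x_1 = 0, x_2 = 3, x_3 = -5, x_4 = -2.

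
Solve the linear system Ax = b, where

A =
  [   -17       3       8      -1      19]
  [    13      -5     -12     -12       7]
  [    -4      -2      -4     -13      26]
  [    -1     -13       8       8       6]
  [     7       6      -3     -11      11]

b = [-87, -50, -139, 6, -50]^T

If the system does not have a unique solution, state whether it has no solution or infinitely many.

Row-reduce:
R1 ← R1 / (-17).
R2 ← R2 − 13·R1.
R3 ← R3 + 4·R1.
R4 ← R4 + 1·R1.
R5 ← R5 − 7·R1.
R2 ← R2 / (-46/17).
R1 ← R1 + 3/17·R2.
R3 ← R3 + 46/17·R2.
R4 ← R4 + 224/17·R2.
R5 ← R5 − 123/17·R2.
Swap R3 and R4.
R3 ← R3 / (832/23).
R1 ← R1 + 2/23·R3.
R2 ← R2 − 50/23·R3.
R5 ← R5 + 355/23·R3.
Swap R4 and R5.
R4 ← R4 / (-12965/832).
R1 ← R1 − 441/416·R4.
R2 ← R2 − 207/416·R4.
R3 ← R3 − 1615/832·R4.
Row 5 reduces to 0 = -2, a contradiction. The system is inconsistent.

no solution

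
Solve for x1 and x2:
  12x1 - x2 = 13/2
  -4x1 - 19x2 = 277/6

x1 = 1/3, x2 = -5/2

Row-reduce the augmented matrix:
R1 ← R1 / (12).
R2 ← R2 + 4·R1.
R2 ← R2 / (-58/3).
R1 ← R1 + 1/12·R2.
Reading off the reduced rows gives x1 = 1/3, x2 = -5/2.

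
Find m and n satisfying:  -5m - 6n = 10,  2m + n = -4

m = -2, n = 0

From equation 2: n = -4 − 2·m.
Substitute into equation 1 and solve: m = -2.
Then n = 0.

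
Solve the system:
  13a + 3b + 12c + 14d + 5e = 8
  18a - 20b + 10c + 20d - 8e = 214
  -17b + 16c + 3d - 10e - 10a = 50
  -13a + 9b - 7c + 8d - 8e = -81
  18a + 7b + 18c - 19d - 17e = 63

a = 5, b = -6, c = -2, d = 0, e = -3

Row-reduce the augmented matrix:
R1 ← R1 / (13).
R2 ← R2 − 18·R1.
R3 ← R3 + 10·R1.
R4 ← R4 + 13·R1.
R5 ← R5 − 18·R1.
R2 ← R2 / (-314/13).
R1 ← R1 − 3/13·R2.
R3 ← R3 + 191/13·R2.
R4 ← R4 − 12·R2.
R5 ← R5 − 37/13·R2.
R3 ← R3 / (4593/157).
R1 ← R1 − 135/157·R3.
R2 ← R2 − 43/157·R3.
R4 ← R4 − 269/157·R3.
R5 ← R5 − 95/157·R3.
R4 ← R4 / (32949/1531).
R1 ← R1 − 1055/1531·R4.
R2 ← R2 + 231/1531·R4.
R3 ← R3 − 701/1531·R4.
R5 ← R5 + 59080/1531·R4.
R5 ← R5 / (-70169/1569).
R1 ← R1 − 5437/10983·R5.
R2 ← R2 − 270/523·R5.
R3 ← R3 − 3571/10983·R5.
R4 ← R4 + 5402/10983·R5.
Reading off the reduced rows gives a = 5, b = -6, c = -2, d = 0, e = -3.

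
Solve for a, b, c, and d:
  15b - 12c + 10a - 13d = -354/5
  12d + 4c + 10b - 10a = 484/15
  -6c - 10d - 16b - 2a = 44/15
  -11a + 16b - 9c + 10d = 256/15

a = -2, b = -4/3, c = 2/5, d = 2

Row-reduce the augmented matrix:
R1 ← R1 / (10).
R2 ← R2 + 10·R1.
R3 ← R3 + 2·R1.
R4 ← R4 + 11·R1.
R2 ← R2 / (25).
R1 ← R1 − 3/2·R2.
R3 ← R3 + 13·R2.
R4 ← R4 − 65/2·R2.
R3 ← R3 / (-314/25).
R1 ← R1 + 18/25·R3.
R2 ← R2 + 8/25·R3.
R4 ← R4 + 59/5·R3.
R4 ← R4 / (7321/785).
R1 ← R1 + 383/785·R4.
R2 ← R2 − 231/785·R4.
R3 ← R3 − 164/157·R4.
Reading off the reduced rows gives a = -2, b = -4/3, c = 2/5, d = 2.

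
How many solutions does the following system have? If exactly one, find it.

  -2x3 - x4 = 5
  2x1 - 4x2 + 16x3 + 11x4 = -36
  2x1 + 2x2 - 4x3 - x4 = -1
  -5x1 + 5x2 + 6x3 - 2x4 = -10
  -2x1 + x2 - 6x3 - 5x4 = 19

Row-reduce:
Swap R1 and R2.
R1 ← R1 / (2).
R3 ← R3 − 2·R1.
R4 ← R4 + 5·R1.
R5 ← R5 + 2·R1.
Swap R2 and R3.
R2 ← R2 / (6).
R1 ← R1 + 2·R2.
R4 ← R4 + 5·R2.
R5 ← R5 + 3·R2.
R3 ← R3 / (-2).
R1 ← R1 − 4/3·R3.
R2 ← R2 + 10/3·R3.
R4 ← R4 − 88/3·R3.
R4 ← R4 / (5/6).
R1 ← R1 − 5/6·R4.
R2 ← R2 + 1/3·R4.
R3 ← R3 − 1/2·R4.
Row 5 reduces to 0 = 1/2, a contradiction. The system is inconsistent.

no solution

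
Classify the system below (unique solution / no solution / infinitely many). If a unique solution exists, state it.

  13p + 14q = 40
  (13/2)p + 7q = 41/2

no solution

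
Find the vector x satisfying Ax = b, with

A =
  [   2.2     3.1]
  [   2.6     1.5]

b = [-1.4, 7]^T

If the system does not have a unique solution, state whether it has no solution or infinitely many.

x_1 = 5, x_2 = -4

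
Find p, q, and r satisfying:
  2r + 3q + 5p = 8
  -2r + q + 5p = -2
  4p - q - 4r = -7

p = 1, q = -1, r = 3

Row-reduce the augmented matrix:
R1 ← R1 / (5).
R2 ← R2 − 5·R1.
R3 ← R3 − 4·R1.
R2 ← R2 / (-2).
R1 ← R1 − 3/5·R2.
R3 ← R3 + 17/5·R2.
R3 ← R3 / (6/5).
R1 ← R1 + 4/5·R3.
R2 ← R2 − 2·R3.
Reading off the reduced rows gives p = 1, q = -1, r = 3.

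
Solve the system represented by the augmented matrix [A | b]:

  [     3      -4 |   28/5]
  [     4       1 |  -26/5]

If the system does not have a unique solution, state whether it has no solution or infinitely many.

x_1 = -4/5, x_2 = -2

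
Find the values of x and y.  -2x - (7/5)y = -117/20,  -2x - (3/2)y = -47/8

Row-reduce the augmented matrix:
R1 ← R1 / (-2).
R2 ← R2 + 2·R1.
R2 ← R2 / (-1/10).
R1 ← R1 − 7/10·R2.
Reading off the reduced rows gives x = 11/4, y = 1/4.

x = 11/4, y = 1/4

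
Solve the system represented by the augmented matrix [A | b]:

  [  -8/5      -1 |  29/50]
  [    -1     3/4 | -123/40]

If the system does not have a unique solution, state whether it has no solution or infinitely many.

x_1 = 6/5, x_2 = -5/2

From equation 1: x_2 = -29/50 − 8/5·x_1.
Substitute into equation 2 and solve: x_1 = 6/5.
Then x_2 = -5/2.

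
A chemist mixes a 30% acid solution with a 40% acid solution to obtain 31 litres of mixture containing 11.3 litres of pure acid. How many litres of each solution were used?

litres of solution A: 11, litres of solution B: 20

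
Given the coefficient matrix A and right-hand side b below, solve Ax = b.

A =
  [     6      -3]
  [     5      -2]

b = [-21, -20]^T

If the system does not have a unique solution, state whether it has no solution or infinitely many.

Row-reduce the augmented matrix:
R1 ← R1 / (6).
R2 ← R2 − 5·R1.
R2 ← R2 / (1/2).
R1 ← R1 + 1/2·R2.
Reading off the reduced rows gives x_1 = -6, x_2 = -5.

x_1 = -6, x_2 = -5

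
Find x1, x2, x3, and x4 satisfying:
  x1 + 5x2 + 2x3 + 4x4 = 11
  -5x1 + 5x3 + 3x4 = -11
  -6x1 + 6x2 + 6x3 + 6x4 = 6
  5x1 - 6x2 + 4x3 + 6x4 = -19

x1 = -1, x2 = 2, x3 = -5, x4 = 3

Row-reduce the augmented matrix:
R2 ← R2 + 5·R1.
R3 ← R3 + 6·R1.
R4 ← R4 − 5·R1.
R2 ← R2 / (25).
R1 ← R1 − 5·R2.
R3 ← R3 − 36·R2.
R4 ← R4 + 31·R2.
R3 ← R3 / (-18/5).
R1 ← R1 + 1·R3.
R2 ← R2 − 3/5·R3.
R4 ← R4 − 63/5·R3.
R4 ← R4 / (18/5).
R1 ← R1 − 4/15·R4.
R2 ← R2 − 2/5·R4.
R3 ← R3 − 13/15·R4.
Reading off the reduced rows gives x1 = -1, x2 = 2, x3 = -5, x4 = 3.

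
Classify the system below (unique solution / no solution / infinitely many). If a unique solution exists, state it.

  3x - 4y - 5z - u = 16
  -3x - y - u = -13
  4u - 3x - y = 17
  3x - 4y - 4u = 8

Row-reduce the augmented matrix:
R1 ← R1 / (3).
R2 ← R2 + 3·R1.
R3 ← R3 + 3·R1.
R4 ← R4 − 3·R1.
R2 ← R2 / (-5).
R1 ← R1 + 4/3·R2.
R3 ← R3 + 5·R2.
Swap R3 and R4.
R3 ← R3 / (5).
R1 ← R1 + 1/3·R3.
R2 ← R2 − 1·R3.
R4 ← R4 / (5).
R2 ← R2 − 1·R4.
R3 ← R3 + 3/5·R4.
Reading off the reduced rows gives x = 4, y = -5, z = 2, u = 6.

x = 4, y = -5, z = 2, u = 6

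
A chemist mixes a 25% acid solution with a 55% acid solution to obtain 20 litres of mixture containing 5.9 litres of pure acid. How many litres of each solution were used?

litres of solution A: 17, litres of solution B: 3

Let a = litres of solution A, b = litres of solution B.
  a + b = 20
  (1/4)a + (11/20)b = 59/10
From equation 1: a = 20 − b.
Substitute into equation 2 and solve: b = 3.
Then a = 17.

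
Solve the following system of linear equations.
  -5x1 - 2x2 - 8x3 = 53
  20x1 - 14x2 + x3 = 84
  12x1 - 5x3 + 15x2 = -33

Row-reduce the augmented matrix:
R1 ← R1 / (-5).
R2 ← R2 − 20·R1.
R3 ← R3 − 12·R1.
R2 ← R2 / (-22).
R1 ← R1 − 2/5·R2.
R3 ← R3 − 51/5·R2.
R3 ← R3 / (-4243/110).
R1 ← R1 − 57/55·R3.
R2 ← R2 − 31/22·R3.
Reading off the reduced rows gives x1 = 1, x2 = -5, x3 = -6.

x1 = 1, x2 = -5, x3 = -6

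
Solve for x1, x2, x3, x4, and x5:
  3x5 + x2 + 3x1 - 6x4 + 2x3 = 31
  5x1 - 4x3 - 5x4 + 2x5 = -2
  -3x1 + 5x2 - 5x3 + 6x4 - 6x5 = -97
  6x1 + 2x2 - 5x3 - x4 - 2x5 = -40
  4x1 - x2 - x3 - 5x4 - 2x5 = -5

Row-reduce the augmented matrix:
R1 ← R1 / (3).
R2 ← R2 − 5·R1.
R3 ← R3 + 3·R1.
R4 ← R4 − 6·R1.
R5 ← R5 − 4·R1.
R2 ← R2 / (-5/3).
R1 ← R1 − 1/3·R2.
R3 ← R3 − 6·R2.
R5 ← R5 + 7/3·R2.
R3 ← R3 / (-147/5).
R1 ← R1 + 4/5·R3.
R2 ← R2 − 22/5·R3.
R4 ← R4 + 9·R3.
R5 ← R5 − 33/5·R3.
R4 ← R4 / (269/49).
R1 ← R1 + 73/49·R4.
R2 ← R2 + 15/49·R4.
R3 ← R3 + 30/49·R4.
R5 ← R5 − 2/49·R4.
R5 ← R5 / (-1310/269).
R1 ← R1 + 67/269·R5.
R2 ← R2 + 128/269·R5.
R3 ← R3 − 13/269·R5.
R4 ← R4 + 185/269·R5.
Reading off the reduced rows gives x1 = 2, x2 = -5, x3 = 6, x4 = 0, x5 = 6.

x1 = 2, x2 = -5, x3 = 6, x4 = 0, x5 = 6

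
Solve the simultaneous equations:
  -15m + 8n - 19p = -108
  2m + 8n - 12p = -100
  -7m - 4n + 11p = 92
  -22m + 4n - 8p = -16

Row-reduce the augmented matrix:
R1 ← R1 / (-15).
R2 ← R2 − 2·R1.
R3 ← R3 + 7·R1.
R4 ← R4 + 22·R1.
R2 ← R2 / (136/15).
R1 ← R1 + 8/15·R2.
R3 ← R3 + 116/15·R2.
R4 ← R4 + 116/15·R2.
R3 ← R3 / (127/17).
R1 ← R1 − 7/17·R3.
R2 ← R2 + 109/68·R3.
R4 ← R4 − 127/17·R3.
R4 reduces to 0 = 0, so the extra equation is consistent.
Reading off the reduced rows gives m = -2, n = -3, p = 6.

m = -2, n = -3, p = 6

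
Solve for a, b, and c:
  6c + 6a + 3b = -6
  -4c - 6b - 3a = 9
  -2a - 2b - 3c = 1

a = -3, b = -2, c = 3

Row-reduce the augmented matrix:
R1 ← R1 / (6).
R2 ← R2 + 3·R1.
R3 ← R3 + 2·R1.
R2 ← R2 / (-9/2).
R1 ← R1 − 1/2·R2.
R3 ← R3 + 1·R2.
R3 ← R3 / (-7/9).
R1 ← R1 − 8/9·R3.
R2 ← R2 − 2/9·R3.
Reading off the reduced rows gives a = -3, b = -2, c = 3.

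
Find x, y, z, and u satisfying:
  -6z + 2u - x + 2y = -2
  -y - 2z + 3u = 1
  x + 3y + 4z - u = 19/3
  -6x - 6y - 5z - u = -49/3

Row-reduce the augmented matrix:
R1 ← R1 / (-1).
R3 ← R3 − 1·R1.
R4 ← R4 + 6·R1.
R2 ← R2 / (-1).
R1 ← R1 + 2·R2.
R3 ← R3 − 5·R2.
R4 ← R4 + 18·R2.
R3 ← R3 / (-12).
R1 ← R1 − 10·R3.
R2 ← R2 − 2·R3.
R4 ← R4 − 67·R3.
R4 ← R4 / (67/3).
R1 ← R1 − 16/3·R4.
R2 ← R2 + 1/3·R4.
R3 ← R3 + 4/3·R4.
Reading off the reduced rows gives x = 2/3, y = 1, z = 1, u = 4/3.

x = 2/3, y = 1, z = 1, u = 4/3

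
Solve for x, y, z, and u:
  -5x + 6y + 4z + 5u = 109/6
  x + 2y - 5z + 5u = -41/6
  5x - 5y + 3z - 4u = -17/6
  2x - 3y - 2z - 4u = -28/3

Row-reduce the augmented matrix:
R1 ← R1 / (-5).
R2 ← R2 − 1·R1.
R3 ← R3 − 5·R1.
R4 ← R4 − 2·R1.
R2 ← R2 / (16/5).
R1 ← R1 + 6/5·R2.
R3 ← R3 − 1·R2.
R4 ← R4 + 3/5·R2.
R3 ← R3 / (133/16).
R1 ← R1 + 19/8·R3.
R2 ← R2 + 21/16·R3.
R4 ← R4 + 19/16·R3.
R4 ← R4 / (-1).
R1 ← R1 − 1·R4.
R2 ← R2 − 33/19·R4.
R3 ← R3 + 2/19·R4.
Reading off the reduced rows gives x = -1/2, y = 1, z = 2, u = 1/3.

x = -1/2, y = 1, z = 2, u = 1/3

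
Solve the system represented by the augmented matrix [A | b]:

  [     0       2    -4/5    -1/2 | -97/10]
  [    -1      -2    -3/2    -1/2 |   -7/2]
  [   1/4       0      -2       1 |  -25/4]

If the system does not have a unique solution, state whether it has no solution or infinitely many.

Row-reduce:
Swap R1 and R2.
R1 ← R1 / (-1).
R3 ← R3 − 1/4·R1.
R2 ← R2 / (2).
R1 ← R1 − 2·R2.
R3 ← R3 + 1/2·R2.
R3 ← R3 / (-103/40).
R1 ← R1 − 23/10·R3.
R2 ← R2 + 2/5·R3.
Rank is 3 with 4 unknowns, leaving x_4 free.

infinitely many solutions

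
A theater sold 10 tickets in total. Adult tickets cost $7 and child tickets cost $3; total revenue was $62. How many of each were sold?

adult tickets: 8, child tickets: 2

Let a = adult tickets, c = child tickets.
  c + a = 10
  7a + 3c = 62
From equation 1: a = 10 − c.
Substitute into equation 2 and solve: c = 2.
Then a = 8.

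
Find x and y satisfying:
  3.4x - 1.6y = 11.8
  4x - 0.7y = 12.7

x = 3, y = -1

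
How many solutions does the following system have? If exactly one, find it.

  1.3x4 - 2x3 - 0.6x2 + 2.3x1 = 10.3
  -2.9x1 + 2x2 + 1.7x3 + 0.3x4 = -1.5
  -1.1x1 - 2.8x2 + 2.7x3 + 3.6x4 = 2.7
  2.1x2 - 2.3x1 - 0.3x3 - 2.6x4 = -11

Row-reduce the augmented matrix:
R1 ← R1 / (23/10).
R2 ← R2 + 29/10·R1.
R3 ← R3 + 11/10·R1.
R4 ← R4 + 23/10·R1.
R2 ← R2 / (143/115).
R1 ← R1 + 6/23·R2.
R3 ← R3 + 71/23·R2.
R4 ← R4 − 3/2·R2.
R3 ← R3 / (-212/715).
R1 ← R1 + 149/143·R3.
R2 ← R2 + 189/286·R3.
R4 ← R4 + 3743/2860·R3.
R4 ← R4 / (-73813/1696).
R1 ← R1 + 13051/424·R4.
R2 ← R2 + 15755/848·R4.
R3 ← R3 + 12921/424·R4.
Reading off the reduced rows gives x1 = 3, x2 = 3, x3 = 0, x4 = 4.

x1 = 3, x2 = 3, x3 = 0, x4 = 4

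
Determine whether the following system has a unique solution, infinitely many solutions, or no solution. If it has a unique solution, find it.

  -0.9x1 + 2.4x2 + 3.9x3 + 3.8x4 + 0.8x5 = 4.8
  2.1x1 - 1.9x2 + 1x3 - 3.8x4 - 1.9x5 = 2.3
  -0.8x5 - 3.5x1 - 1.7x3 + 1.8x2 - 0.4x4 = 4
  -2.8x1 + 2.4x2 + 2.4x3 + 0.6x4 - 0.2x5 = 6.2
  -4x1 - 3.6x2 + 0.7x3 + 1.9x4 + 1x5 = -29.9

x1 = 2, x2 = 5, x3 = 0, x4 = -1, x5 = -2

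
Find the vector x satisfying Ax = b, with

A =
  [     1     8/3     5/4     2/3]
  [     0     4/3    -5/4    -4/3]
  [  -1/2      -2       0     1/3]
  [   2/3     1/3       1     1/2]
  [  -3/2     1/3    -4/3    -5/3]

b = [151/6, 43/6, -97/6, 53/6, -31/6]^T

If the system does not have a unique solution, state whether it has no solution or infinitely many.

Row-reduce the augmented matrix:
R3 ← R3 + 1/2·R1.
R4 ← R4 − 2/3·R1.
R5 ← R5 + 3/2·R1.
R2 ← R2 / (4/3).
R1 ← R1 − 8/3·R2.
R3 ← R3 + 2/3·R2.
R4 ← R4 + 13/9·R2.
R5 ← R5 − 13/3·R2.
Swap R3 and R4.
R3 ← R3 / (-19/16).
R1 ← R1 − 15/4·R3.
R2 ← R2 + 15/16·R3.
R5 ← R5 − 221/48·R3.
Swap R4 and R5.
R4 ← R4 / (-1763/1026).
R1 ← R1 + 20/19·R4.
R2 ← R2 − 11/114·R4.
R3 ← R3 − 200/171·R4.
R5 reduces to 0 = 0, so the extra equation is consistent.
Reading off the reduced rows gives x_1 = 5, x_2 = 6, x_3 = 6, x_4 = -5.

x_1 = 5, x_2 = 6, x_3 = 6, x_4 = -5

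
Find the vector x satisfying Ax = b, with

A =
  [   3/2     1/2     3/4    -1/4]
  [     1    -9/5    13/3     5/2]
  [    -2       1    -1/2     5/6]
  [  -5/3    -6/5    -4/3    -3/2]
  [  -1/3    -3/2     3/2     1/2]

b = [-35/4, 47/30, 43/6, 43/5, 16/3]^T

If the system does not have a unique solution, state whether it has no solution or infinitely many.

Row-reduce:
R1 ← R1 / (3/2).
R2 ← R2 − 1·R1.
R3 ← R3 + 2·R1.
R4 ← R4 + 5/3·R1.
R5 ← R5 + 1/3·R1.
R2 ← R2 / (-32/15).
R1 ← R1 − 1/3·R2.
R3 ← R3 − 5/3·R2.
R4 ← R4 + 29/45·R2.
R5 ← R5 + 25/18·R2.
R3 ← R3 / (671/192).
R1 ← R1 − 211/192·R3.
R2 ← R2 + 115/64·R3.
R4 ← R4 + 955/576·R3.
R5 ← R5 + 955/1152·R3.
R4 ← R4 / (-16399/12078).
R1 ← R1 + 1132/2013·R4.
R2 ← R2 − 105/1342·R4.
R3 ← R3 − 496/671·R4.
R5 ← R5 + 16399/24156·R4.
Row 5 reduces to 0 = 1/4, a contradiction. The system is inconsistent.

no solution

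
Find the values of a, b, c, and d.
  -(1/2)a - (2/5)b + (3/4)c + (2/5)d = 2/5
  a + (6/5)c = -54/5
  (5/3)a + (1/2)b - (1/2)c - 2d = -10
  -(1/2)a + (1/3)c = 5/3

Row-reduce the augmented matrix:
R1 ← R1 / (-1/2).
R2 ← R2 − 1·R1.
R3 ← R3 − 5/3·R1.
R4 ← R4 + 1/2·R1.
R2 ← R2 / (-4/5).
R1 ← R1 − 4/5·R2.
R3 ← R3 + 5/6·R2.
R4 ← R4 − 2/5·R2.
R3 ← R3 / (-13/16).
R1 ← R1 − 6/5·R3.
R2 ← R2 + 27/8·R3.
R4 ← R4 − 14/15·R3.
R4 ← R4 / (-112/65).
R1 ← R1 + 144/65·R4.
R2 ← R2 − 68/13·R4.
R3 ← R3 − 24/13·R4.
Reading off the reduced rows gives a = -6, b = 0, c = -4, d = 1.

a = -6, b = 0, c = -4, d = 1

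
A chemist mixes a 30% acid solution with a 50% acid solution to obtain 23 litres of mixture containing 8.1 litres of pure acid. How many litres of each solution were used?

Let a = litres of solution A, b = litres of solution B.
  a + b = 23
  (3/10)a + (1/2)b = 81/10
From equation 1: a = 23 − b.
Substitute into equation 2 and solve: b = 6.
Then a = 17.

litres of solution A: 17, litres of solution B: 6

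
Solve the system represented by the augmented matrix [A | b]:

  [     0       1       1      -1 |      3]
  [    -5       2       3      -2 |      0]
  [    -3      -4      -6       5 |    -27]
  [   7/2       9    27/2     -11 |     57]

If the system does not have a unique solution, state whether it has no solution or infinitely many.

Row-reduce:
Swap R1 and R2.
R1 ← R1 / (-5).
R3 ← R3 + 3·R1.
R4 ← R4 − 7/2·R1.
R1 ← R1 + 2/5·R2.
R3 ← R3 + 26/5·R2.
R4 ← R4 − 52/5·R2.
R3 ← R3 / (-13/5).
R1 ← R1 + 1/5·R3.
R2 ← R2 − 1·R3.
R4 ← R4 − 26/5·R3.
Row 4 reduces to 0 = 3, a contradiction. The system is inconsistent.

no solution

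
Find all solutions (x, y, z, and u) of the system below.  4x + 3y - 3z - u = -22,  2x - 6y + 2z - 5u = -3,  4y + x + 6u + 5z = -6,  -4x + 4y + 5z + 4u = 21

Row-reduce the augmented matrix:
R1 ← R1 / (4).
R2 ← R2 − 2·R1.
R3 ← R3 − 1·R1.
R4 ← R4 + 4·R1.
R2 ← R2 / (-15/2).
R1 ← R1 − 3/4·R2.
R3 ← R3 − 13/4·R2.
R4 ← R4 − 7·R2.
R3 ← R3 / (109/15).
R1 ← R1 + 2/5·R3.
R2 ← R2 + 7/15·R3.
R4 ← R4 − 79/15·R3.
R4 ← R4 / (-941/218).
R1 ← R1 + 101/218·R4.
R2 ← R2 − 191/218·R4.
R3 ← R3 − 129/218·R4.
Reading off the reduced rows gives x = -5, y = 0, z = 1, u = -1.

x = -5, y = 0, z = 1, u = -1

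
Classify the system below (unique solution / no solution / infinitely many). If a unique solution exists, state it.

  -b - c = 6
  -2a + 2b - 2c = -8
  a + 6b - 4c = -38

Row-reduce the augmented matrix:
Swap R1 and R2.
R1 ← R1 / (-2).
R3 ← R3 − 1·R1.
R2 ← R2 / (-1).
R1 ← R1 + 1·R2.
R3 ← R3 − 7·R2.
R3 ← R3 / (-12).
R1 ← R1 − 2·R3.
R2 ← R2 − 1·R3.
Reading off the reduced rows gives a = -2, b = -6, c = 0.

a = -2, b = -6, c = 0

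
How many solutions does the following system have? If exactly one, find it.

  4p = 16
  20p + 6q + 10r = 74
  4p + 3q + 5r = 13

Row-reduce:
R1 ← R1 / (4).
R2 ← R2 − 20·R1.
R3 ← R3 − 4·R1.
R2 ← R2 / (6).
R3 ← R3 − 3·R2.
Rank is 2 with 3 unknowns, leaving r free.

infinitely many solutions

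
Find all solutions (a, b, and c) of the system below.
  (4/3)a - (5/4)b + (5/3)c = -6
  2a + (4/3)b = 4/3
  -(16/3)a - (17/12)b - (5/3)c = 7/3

no solution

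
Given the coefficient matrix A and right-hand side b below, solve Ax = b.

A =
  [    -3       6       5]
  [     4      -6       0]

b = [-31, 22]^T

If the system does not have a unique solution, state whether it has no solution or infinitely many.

infinitely many solutions

Row-reduce:
R1 ← R1 / (-3).
R2 ← R2 − 4·R1.
R2 ← R2 / (2).
R1 ← R1 + 2·R2.
Rank is 2 with 3 unknowns, leaving x_3 free.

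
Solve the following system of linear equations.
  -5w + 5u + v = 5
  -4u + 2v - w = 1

infinitely many solutions

Row-reduce:
R1 ← R1 / (5).
R2 ← R2 + 4·R1.
R2 ← R2 / (14/5).
R1 ← R1 − 1/5·R2.
Rank is 2 with 3 unknowns, leaving w free.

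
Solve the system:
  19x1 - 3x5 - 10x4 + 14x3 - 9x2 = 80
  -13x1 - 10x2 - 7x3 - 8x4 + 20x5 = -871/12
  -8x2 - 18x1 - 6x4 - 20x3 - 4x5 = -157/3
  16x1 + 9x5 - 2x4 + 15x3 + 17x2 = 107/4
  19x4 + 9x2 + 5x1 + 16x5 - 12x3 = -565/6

x1 = 1, x2 = -1/2, x3 = 11/4, x4 = -1, x5 = -8/3

Row-reduce the augmented matrix:
R1 ← R1 / (19).
R2 ← R2 + 13·R1.
R3 ← R3 + 18·R1.
R4 ← R4 − 16·R1.
R5 ← R5 − 5·R1.
R2 ← R2 / (-307/19).
R1 ← R1 + 9/19·R2.
R3 ← R3 + 314/19·R2.
R4 ← R4 − 467/19·R2.
R5 ← R5 − 216/19·R2.
R3 ← R3 / (-2878/307).
R1 ← R1 − 203/307·R3.
R2 ← R2 + 49/307·R3.
R4 ← R4 − 2190/307·R3.
R5 ← R5 + 4258/307·R3.
R4 ← R4 / (-23570/1439).
R1 ← R1 + 161/1439·R4.
R2 ← R2 − 1329/1439·R4.
R3 ← R3 − 45/1439·R4.
R5 ← R5 − 16725/1439·R4.
R5 ← R5 / (190077/2357).
R1 ← R1 + 6118/2357·R5.
R2 ← R2 − 1005/2357·R5.
R3 ← R3 − 6424/2357·R5.
R4 ← R4 + 2828/2357·R5.
Reading off the reduced rows gives x1 = 1, x2 = -1/2, x3 = 11/4, x4 = -1, x5 = -8/3.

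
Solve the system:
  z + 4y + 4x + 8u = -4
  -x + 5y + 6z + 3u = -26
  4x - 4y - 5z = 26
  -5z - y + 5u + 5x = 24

Row-reduce:
R1 ← R1 / (4).
R2 ← R2 + 1·R1.
R3 ← R3 − 4·R1.
R4 ← R4 − 5·R1.
R2 ← R2 / (6).
R1 ← R1 − 1·R2.
R3 ← R3 + 8·R2.
R4 ← R4 + 6·R2.
R3 ← R3 / (7/3).
R1 ← R1 + 19/24·R3.
R2 ← R2 − 25/24·R3.
Row 4 reduces to 0 = 2, a contradiction. The system is inconsistent.

no solution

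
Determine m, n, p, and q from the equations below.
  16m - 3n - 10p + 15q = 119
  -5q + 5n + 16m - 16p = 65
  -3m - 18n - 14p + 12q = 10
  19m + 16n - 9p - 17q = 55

Row-reduce the augmented matrix:
R1 ← R1 / (16).
R2 ← R2 − 16·R1.
R3 ← R3 + 3·R1.
R4 ← R4 − 19·R1.
R2 ← R2 / (8).
R1 ← R1 + 3/16·R2.
R3 ← R3 + 297/16·R2.
R4 ← R4 − 313/16·R2.
R3 ← R3 / (-1907/64).
R1 ← R1 + 49/64·R3.
R2 ← R2 + 3/4·R3.
R4 ← R4 − 1123/64·R3.
R4 ← R4 / (-8603/1907).
R1 ← R1 − 2442/1907·R4.
R2 ← R2 + 3251/1907·R4.
R3 ← R3 − 2022/1907·R4.
Reading off the reduced rows gives m = 6, n = -1, p = 1, q = 2.

m = 6, n = -1, p = 1, q = 2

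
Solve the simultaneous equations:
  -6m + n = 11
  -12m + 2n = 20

Row-reduce:
R1 ← R1 / (-6).
R2 ← R2 + 12·R1.
Row 2 reduces to 0 = -2, a contradiction. The system is inconsistent.

no solution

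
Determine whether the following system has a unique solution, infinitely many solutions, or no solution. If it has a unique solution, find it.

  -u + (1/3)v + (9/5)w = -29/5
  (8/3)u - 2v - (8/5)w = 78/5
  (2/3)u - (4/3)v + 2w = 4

infinitely many solutions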